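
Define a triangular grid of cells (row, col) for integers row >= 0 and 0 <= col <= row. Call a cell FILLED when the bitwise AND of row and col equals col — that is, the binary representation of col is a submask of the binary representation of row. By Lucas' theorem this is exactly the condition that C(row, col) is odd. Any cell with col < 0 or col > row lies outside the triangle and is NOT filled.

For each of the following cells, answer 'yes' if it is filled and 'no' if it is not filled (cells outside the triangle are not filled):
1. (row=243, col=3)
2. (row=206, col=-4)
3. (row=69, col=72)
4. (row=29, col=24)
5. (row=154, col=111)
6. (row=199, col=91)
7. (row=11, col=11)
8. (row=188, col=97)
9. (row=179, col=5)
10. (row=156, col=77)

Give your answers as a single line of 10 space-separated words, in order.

(243,3): row=0b11110011, col=0b11, row AND col = 0b11 = 3; 3 == 3 -> filled
(206,-4): col outside [0, 206] -> not filled
(69,72): col outside [0, 69] -> not filled
(29,24): row=0b11101, col=0b11000, row AND col = 0b11000 = 24; 24 == 24 -> filled
(154,111): row=0b10011010, col=0b1101111, row AND col = 0b1010 = 10; 10 != 111 -> empty
(199,91): row=0b11000111, col=0b1011011, row AND col = 0b1000011 = 67; 67 != 91 -> empty
(11,11): row=0b1011, col=0b1011, row AND col = 0b1011 = 11; 11 == 11 -> filled
(188,97): row=0b10111100, col=0b1100001, row AND col = 0b100000 = 32; 32 != 97 -> empty
(179,5): row=0b10110011, col=0b101, row AND col = 0b1 = 1; 1 != 5 -> empty
(156,77): row=0b10011100, col=0b1001101, row AND col = 0b1100 = 12; 12 != 77 -> empty

Answer: yes no no yes no no yes no no no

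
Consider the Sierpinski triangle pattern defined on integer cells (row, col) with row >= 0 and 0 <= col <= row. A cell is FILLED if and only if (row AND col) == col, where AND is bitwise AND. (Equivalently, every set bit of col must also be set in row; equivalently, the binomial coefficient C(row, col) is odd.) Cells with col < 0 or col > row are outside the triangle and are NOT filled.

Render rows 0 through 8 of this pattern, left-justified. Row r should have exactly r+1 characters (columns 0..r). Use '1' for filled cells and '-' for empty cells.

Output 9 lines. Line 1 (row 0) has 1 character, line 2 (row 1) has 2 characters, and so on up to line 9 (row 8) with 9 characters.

Answer: 1
11
1-1
1111
1---1
11--11
1-1-1-1
11111111
1-------1

Derivation:
r0=0: 1
r1=1: 11
r2=10: 1-1
r3=11: 1111
r4=100: 1---1
r5=101: 11--11
r6=110: 1-1-1-1
r7=111: 11111111
r8=1000: 1-------1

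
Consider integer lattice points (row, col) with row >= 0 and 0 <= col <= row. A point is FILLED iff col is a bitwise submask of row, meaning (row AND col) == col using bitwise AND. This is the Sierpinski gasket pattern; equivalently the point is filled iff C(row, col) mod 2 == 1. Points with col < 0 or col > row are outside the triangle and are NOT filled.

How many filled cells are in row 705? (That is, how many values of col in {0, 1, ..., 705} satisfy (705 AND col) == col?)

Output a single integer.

705 in binary = 1011000001
popcount(705) = number of 1-bits in 1011000001 = 4
A col c satisfies (705 AND c) == c iff every set bit of c is also set in 705; each of the 4 set bits of 705 can independently be on or off in c.
count = 2^4 = 16

Answer: 16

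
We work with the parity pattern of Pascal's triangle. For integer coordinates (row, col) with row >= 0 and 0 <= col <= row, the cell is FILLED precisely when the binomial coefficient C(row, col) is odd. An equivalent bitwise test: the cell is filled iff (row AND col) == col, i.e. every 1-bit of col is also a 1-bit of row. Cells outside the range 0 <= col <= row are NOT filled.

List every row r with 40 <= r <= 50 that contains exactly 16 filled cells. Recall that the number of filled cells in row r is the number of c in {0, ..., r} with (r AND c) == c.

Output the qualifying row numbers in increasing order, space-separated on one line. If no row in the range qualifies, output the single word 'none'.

Row r has 2^popcount(r) filled cells, so we need popcount(r) = log2(16) = 4.
Scan r = 40..50 and keep those with exactly 4 one-bits:
r=40=101000 popcount=2 -> skip
r=41=101001 popcount=3 -> skip
r=42=101010 popcount=3 -> skip
r=43=101011 popcount=4 -> KEEP
r=44=101100 popcount=3 -> skip
r=45=101101 popcount=4 -> KEEP
r=46=101110 popcount=4 -> KEEP
r=47=101111 popcount=5 -> skip
r=48=110000 popcount=2 -> skip
r=49=110001 popcount=3 -> skip
r=50=110010 popcount=3 -> skip
Kept rows: 43 45 46

Answer: 43 45 46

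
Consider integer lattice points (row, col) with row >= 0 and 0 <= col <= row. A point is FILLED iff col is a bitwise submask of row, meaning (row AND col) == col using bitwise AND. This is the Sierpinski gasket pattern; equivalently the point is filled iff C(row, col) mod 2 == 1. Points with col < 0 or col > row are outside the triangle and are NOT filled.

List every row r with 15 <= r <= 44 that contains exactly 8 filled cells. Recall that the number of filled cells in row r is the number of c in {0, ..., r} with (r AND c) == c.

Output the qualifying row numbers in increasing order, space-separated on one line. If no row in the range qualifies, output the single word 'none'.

Row r has 2^popcount(r) filled cells, so we need popcount(r) = log2(8) = 3.
Scan r = 15..44 and keep those with exactly 3 one-bits:
r=15=1111 popcount=4 -> skip
r=16=10000 popcount=1 -> skip
r=17=10001 popcount=2 -> skip
r=18=10010 popcount=2 -> skip
r=19=10011 popcount=3 -> KEEP
r=20=10100 popcount=2 -> skip
r=21=10101 popcount=3 -> KEEP
r=22=10110 popcount=3 -> KEEP
r=23=10111 popcount=4 -> skip
r=24=11000 popcount=2 -> skip
r=25=11001 popcount=3 -> KEEP
r=26=11010 popcount=3 -> KEEP
r=27=11011 popcount=4 -> skip
r=28=11100 popcount=3 -> KEEP
r=29=11101 popcount=4 -> skip
r=30=11110 popcount=4 -> skip
r=31=11111 popcount=5 -> skip
r=32=100000 popcount=1 -> skip
r=33=100001 popcount=2 -> skip
r=34=100010 popcount=2 -> skip
r=35=100011 popcount=3 -> KEEP
r=36=100100 popcount=2 -> skip
r=37=100101 popcount=3 -> KEEP
r=38=100110 popcount=3 -> KEEP
r=39=100111 popcount=4 -> skip
r=40=101000 popcount=2 -> skip
r=41=101001 popcount=3 -> KEEP
r=42=101010 popcount=3 -> KEEP
r=43=101011 popcount=4 -> skip
r=44=101100 popcount=3 -> KEEP
Kept rows: 19 21 22 25 26 28 35 37 38 41 42 44

Answer: 19 21 22 25 26 28 35 37 38 41 42 44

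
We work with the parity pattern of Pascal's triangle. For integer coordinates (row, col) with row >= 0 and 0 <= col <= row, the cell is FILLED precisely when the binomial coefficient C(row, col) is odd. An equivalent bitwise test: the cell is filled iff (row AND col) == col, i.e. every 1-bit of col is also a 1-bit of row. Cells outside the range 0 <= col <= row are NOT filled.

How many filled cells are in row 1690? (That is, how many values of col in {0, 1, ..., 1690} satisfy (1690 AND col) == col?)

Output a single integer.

Answer: 64

Derivation:
1690 in binary = 11010011010
popcount(1690) = number of 1-bits in 11010011010 = 6
A col c satisfies (1690 AND c) == c iff every set bit of c is also set in 1690; each of the 6 set bits of 1690 can independently be on or off in c.
count = 2^6 = 64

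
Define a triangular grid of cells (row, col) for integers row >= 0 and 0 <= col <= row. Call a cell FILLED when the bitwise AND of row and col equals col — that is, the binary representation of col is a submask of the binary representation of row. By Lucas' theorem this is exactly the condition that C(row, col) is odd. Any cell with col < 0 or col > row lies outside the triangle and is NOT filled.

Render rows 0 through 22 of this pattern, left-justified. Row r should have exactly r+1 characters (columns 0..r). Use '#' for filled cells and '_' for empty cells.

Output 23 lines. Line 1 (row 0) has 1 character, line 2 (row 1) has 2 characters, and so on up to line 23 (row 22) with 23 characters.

r0=0: #
r1=1: ##
r2=10: #_#
r3=11: ####
r4=100: #___#
r5=101: ##__##
r6=110: #_#_#_#
r7=111: ########
r8=1000: #_______#
r9=1001: ##______##
r10=1010: #_#_____#_#
r11=1011: ####____####
r12=1100: #___#___#___#
r13=1101: ##__##__##__##
r14=1110: #_#_#_#_#_#_#_#
r15=1111: ################
r16=10000: #_______________#
r17=10001: ##______________##
r18=10010: #_#_____________#_#
r19=10011: ####____________####
r20=10100: #___#___________#___#
r21=10101: ##__##__________##__##
r22=10110: #_#_#_#_________#_#_#_#

Answer: #
##
#_#
####
#___#
##__##
#_#_#_#
########
#_______#
##______##
#_#_____#_#
####____####
#___#___#___#
##__##__##__##
#_#_#_#_#_#_#_#
################
#_______________#
##______________##
#_#_____________#_#
####____________####
#___#___________#___#
##__##__________##__##
#_#_#_#_________#_#_#_#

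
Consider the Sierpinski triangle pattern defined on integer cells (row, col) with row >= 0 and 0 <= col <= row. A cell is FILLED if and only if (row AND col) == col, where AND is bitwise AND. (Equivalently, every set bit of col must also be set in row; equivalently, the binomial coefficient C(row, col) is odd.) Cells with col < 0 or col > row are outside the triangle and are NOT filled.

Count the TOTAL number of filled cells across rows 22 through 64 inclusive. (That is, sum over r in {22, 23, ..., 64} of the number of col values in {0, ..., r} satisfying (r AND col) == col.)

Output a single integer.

r22=10110 pc3: +8 =8
r23=10111 pc4: +16 =24
r24=11000 pc2: +4 =28
r25=11001 pc3: +8 =36
r26=11010 pc3: +8 =44
r27=11011 pc4: +16 =60
r28=11100 pc3: +8 =68
r29=11101 pc4: +16 =84
r30=11110 pc4: +16 =100
r31=11111 pc5: +32 =132
r32=100000 pc1: +2 =134
r33=100001 pc2: +4 =138
r34=100010 pc2: +4 =142
r35=100011 pc3: +8 =150
r36=100100 pc2: +4 =154
r37=100101 pc3: +8 =162
r38=100110 pc3: +8 =170
r39=100111 pc4: +16 =186
r40=101000 pc2: +4 =190
r41=101001 pc3: +8 =198
r42=101010 pc3: +8 =206
r43=101011 pc4: +16 =222
r44=101100 pc3: +8 =230
r45=101101 pc4: +16 =246
r46=101110 pc4: +16 =262
r47=101111 pc5: +32 =294
r48=110000 pc2: +4 =298
r49=110001 pc3: +8 =306
r50=110010 pc3: +8 =314
r51=110011 pc4: +16 =330
r52=110100 pc3: +8 =338
r53=110101 pc4: +16 =354
r54=110110 pc4: +16 =370
r55=110111 pc5: +32 =402
r56=111000 pc3: +8 =410
r57=111001 pc4: +16 =426
r58=111010 pc4: +16 =442
r59=111011 pc5: +32 =474
r60=111100 pc4: +16 =490
r61=111101 pc5: +32 =522
r62=111110 pc5: +32 =554
r63=111111 pc6: +64 =618
r64=1000000 pc1: +2 =620

Answer: 620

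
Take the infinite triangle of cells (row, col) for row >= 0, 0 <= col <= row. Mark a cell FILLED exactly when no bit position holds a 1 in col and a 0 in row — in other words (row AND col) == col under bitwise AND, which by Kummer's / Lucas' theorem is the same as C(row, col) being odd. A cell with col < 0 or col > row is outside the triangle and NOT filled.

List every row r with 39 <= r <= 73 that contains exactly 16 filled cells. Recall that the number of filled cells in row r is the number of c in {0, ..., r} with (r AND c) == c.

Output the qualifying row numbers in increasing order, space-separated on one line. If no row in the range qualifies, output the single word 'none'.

Answer: 39 43 45 46 51 53 54 57 58 60 71

Derivation:
Row r has 2^popcount(r) filled cells, so we need popcount(r) = log2(16) = 4.
Scan r = 39..73 and keep those with exactly 4 one-bits:
r=39=100111 popcount=4 -> KEEP
r=40=101000 popcount=2 -> skip
r=41=101001 popcount=3 -> skip
r=42=101010 popcount=3 -> skip
r=43=101011 popcount=4 -> KEEP
r=44=101100 popcount=3 -> skip
r=45=101101 popcount=4 -> KEEP
r=46=101110 popcount=4 -> KEEP
r=47=101111 popcount=5 -> skip
r=48=110000 popcount=2 -> skip
r=49=110001 popcount=3 -> skip
r=50=110010 popcount=3 -> skip
r=51=110011 popcount=4 -> KEEP
r=52=110100 popcount=3 -> skip
r=53=110101 popcount=4 -> KEEP
r=54=110110 popcount=4 -> KEEP
r=55=110111 popcount=5 -> skip
r=56=111000 popcount=3 -> skip
r=57=111001 popcount=4 -> KEEP
r=58=111010 popcount=4 -> KEEP
r=59=111011 popcount=5 -> skip
r=60=111100 popcount=4 -> KEEP
r=61=111101 popcount=5 -> skip
r=62=111110 popcount=5 -> skip
r=63=111111 popcount=6 -> skip
r=64=1000000 popcount=1 -> skip
r=65=1000001 popcount=2 -> skip
r=66=1000010 popcount=2 -> skip
r=67=1000011 popcount=3 -> skip
r=68=1000100 popcount=2 -> skip
r=69=1000101 popcount=3 -> skip
r=70=1000110 popcount=3 -> skip
r=71=1000111 popcount=4 -> KEEP
r=72=1001000 popcount=2 -> skip
r=73=1001001 popcount=3 -> skip
Kept rows: 39 43 45 46 51 53 54 57 58 60 71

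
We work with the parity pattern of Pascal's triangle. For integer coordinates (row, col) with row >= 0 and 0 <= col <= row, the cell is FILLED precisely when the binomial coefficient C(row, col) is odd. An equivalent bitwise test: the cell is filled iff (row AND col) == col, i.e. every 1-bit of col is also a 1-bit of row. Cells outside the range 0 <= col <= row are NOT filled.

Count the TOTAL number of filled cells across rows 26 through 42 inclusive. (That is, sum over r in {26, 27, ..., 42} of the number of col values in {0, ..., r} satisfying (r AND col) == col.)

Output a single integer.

r26=11010 pc3: +8 =8
r27=11011 pc4: +16 =24
r28=11100 pc3: +8 =32
r29=11101 pc4: +16 =48
r30=11110 pc4: +16 =64
r31=11111 pc5: +32 =96
r32=100000 pc1: +2 =98
r33=100001 pc2: +4 =102
r34=100010 pc2: +4 =106
r35=100011 pc3: +8 =114
r36=100100 pc2: +4 =118
r37=100101 pc3: +8 =126
r38=100110 pc3: +8 =134
r39=100111 pc4: +16 =150
r40=101000 pc2: +4 =154
r41=101001 pc3: +8 =162
r42=101010 pc3: +8 =170

Answer: 170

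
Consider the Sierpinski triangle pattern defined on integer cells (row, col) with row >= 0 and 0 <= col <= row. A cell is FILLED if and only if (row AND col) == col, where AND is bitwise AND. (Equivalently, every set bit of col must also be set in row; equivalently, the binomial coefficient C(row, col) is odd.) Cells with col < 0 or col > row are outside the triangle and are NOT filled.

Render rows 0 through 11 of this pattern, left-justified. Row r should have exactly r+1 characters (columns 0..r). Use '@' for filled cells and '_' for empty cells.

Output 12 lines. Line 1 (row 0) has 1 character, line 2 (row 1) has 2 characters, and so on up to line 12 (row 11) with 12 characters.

Answer: @
@@
@_@
@@@@
@___@
@@__@@
@_@_@_@
@@@@@@@@
@_______@
@@______@@
@_@_____@_@
@@@@____@@@@

Derivation:
r0=0: @
r1=1: @@
r2=10: @_@
r3=11: @@@@
r4=100: @___@
r5=101: @@__@@
r6=110: @_@_@_@
r7=111: @@@@@@@@
r8=1000: @_______@
r9=1001: @@______@@
r10=1010: @_@_____@_@
r11=1011: @@@@____@@@@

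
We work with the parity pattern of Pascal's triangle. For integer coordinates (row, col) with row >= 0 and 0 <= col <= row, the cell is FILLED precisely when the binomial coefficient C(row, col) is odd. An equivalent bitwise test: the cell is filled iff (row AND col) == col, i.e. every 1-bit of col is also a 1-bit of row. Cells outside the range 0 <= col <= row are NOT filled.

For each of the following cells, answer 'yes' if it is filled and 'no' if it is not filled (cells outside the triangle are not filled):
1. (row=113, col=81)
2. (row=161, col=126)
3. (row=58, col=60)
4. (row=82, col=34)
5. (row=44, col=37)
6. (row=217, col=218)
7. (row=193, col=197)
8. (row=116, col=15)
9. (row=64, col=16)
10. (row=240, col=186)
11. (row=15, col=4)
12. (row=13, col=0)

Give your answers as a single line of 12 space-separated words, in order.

Answer: yes no no no no no no no no no yes yes

Derivation:
(113,81): row=0b1110001, col=0b1010001, row AND col = 0b1010001 = 81; 81 == 81 -> filled
(161,126): row=0b10100001, col=0b1111110, row AND col = 0b100000 = 32; 32 != 126 -> empty
(58,60): col outside [0, 58] -> not filled
(82,34): row=0b1010010, col=0b100010, row AND col = 0b10 = 2; 2 != 34 -> empty
(44,37): row=0b101100, col=0b100101, row AND col = 0b100100 = 36; 36 != 37 -> empty
(217,218): col outside [0, 217] -> not filled
(193,197): col outside [0, 193] -> not filled
(116,15): row=0b1110100, col=0b1111, row AND col = 0b100 = 4; 4 != 15 -> empty
(64,16): row=0b1000000, col=0b10000, row AND col = 0b0 = 0; 0 != 16 -> empty
(240,186): row=0b11110000, col=0b10111010, row AND col = 0b10110000 = 176; 176 != 186 -> empty
(15,4): row=0b1111, col=0b100, row AND col = 0b100 = 4; 4 == 4 -> filled
(13,0): row=0b1101, col=0b0, row AND col = 0b0 = 0; 0 == 0 -> filled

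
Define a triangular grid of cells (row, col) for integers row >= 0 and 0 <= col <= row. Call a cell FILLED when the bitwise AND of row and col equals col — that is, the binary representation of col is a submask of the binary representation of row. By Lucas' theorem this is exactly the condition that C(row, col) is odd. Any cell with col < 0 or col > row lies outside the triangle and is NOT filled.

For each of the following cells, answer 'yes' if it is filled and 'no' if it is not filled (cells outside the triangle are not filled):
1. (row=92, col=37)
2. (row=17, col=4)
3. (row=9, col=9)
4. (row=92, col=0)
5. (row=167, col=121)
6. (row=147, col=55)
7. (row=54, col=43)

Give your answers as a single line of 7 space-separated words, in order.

Answer: no no yes yes no no no

Derivation:
(92,37): row=0b1011100, col=0b100101, row AND col = 0b100 = 4; 4 != 37 -> empty
(17,4): row=0b10001, col=0b100, row AND col = 0b0 = 0; 0 != 4 -> empty
(9,9): row=0b1001, col=0b1001, row AND col = 0b1001 = 9; 9 == 9 -> filled
(92,0): row=0b1011100, col=0b0, row AND col = 0b0 = 0; 0 == 0 -> filled
(167,121): row=0b10100111, col=0b1111001, row AND col = 0b100001 = 33; 33 != 121 -> empty
(147,55): row=0b10010011, col=0b110111, row AND col = 0b10011 = 19; 19 != 55 -> empty
(54,43): row=0b110110, col=0b101011, row AND col = 0b100010 = 34; 34 != 43 -> empty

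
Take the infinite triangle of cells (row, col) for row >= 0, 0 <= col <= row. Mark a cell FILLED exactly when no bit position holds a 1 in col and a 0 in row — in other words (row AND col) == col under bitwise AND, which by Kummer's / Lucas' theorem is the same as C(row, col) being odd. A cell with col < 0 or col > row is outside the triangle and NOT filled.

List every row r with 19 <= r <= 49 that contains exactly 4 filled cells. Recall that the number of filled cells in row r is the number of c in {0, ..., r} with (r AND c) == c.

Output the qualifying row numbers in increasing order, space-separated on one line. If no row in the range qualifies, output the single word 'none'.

Answer: 20 24 33 34 36 40 48

Derivation:
Row r has 2^popcount(r) filled cells, so we need popcount(r) = log2(4) = 2.
Scan r = 19..49 and keep those with exactly 2 one-bits:
r=19=10011 popcount=3 -> skip
r=20=10100 popcount=2 -> KEEP
r=21=10101 popcount=3 -> skip
r=22=10110 popcount=3 -> skip
r=23=10111 popcount=4 -> skip
r=24=11000 popcount=2 -> KEEP
r=25=11001 popcount=3 -> skip
r=26=11010 popcount=3 -> skip
r=27=11011 popcount=4 -> skip
r=28=11100 popcount=3 -> skip
r=29=11101 popcount=4 -> skip
r=30=11110 popcount=4 -> skip
r=31=11111 popcount=5 -> skip
r=32=100000 popcount=1 -> skip
r=33=100001 popcount=2 -> KEEP
r=34=100010 popcount=2 -> KEEP
r=35=100011 popcount=3 -> skip
r=36=100100 popcount=2 -> KEEP
r=37=100101 popcount=3 -> skip
r=38=100110 popcount=3 -> skip
r=39=100111 popcount=4 -> skip
r=40=101000 popcount=2 -> KEEP
r=41=101001 popcount=3 -> skip
r=42=101010 popcount=3 -> skip
r=43=101011 popcount=4 -> skip
r=44=101100 popcount=3 -> skip
r=45=101101 popcount=4 -> skip
r=46=101110 popcount=4 -> skip
r=47=101111 popcount=5 -> skip
r=48=110000 popcount=2 -> KEEP
r=49=110001 popcount=3 -> skip
Kept rows: 20 24 33 34 36 40 48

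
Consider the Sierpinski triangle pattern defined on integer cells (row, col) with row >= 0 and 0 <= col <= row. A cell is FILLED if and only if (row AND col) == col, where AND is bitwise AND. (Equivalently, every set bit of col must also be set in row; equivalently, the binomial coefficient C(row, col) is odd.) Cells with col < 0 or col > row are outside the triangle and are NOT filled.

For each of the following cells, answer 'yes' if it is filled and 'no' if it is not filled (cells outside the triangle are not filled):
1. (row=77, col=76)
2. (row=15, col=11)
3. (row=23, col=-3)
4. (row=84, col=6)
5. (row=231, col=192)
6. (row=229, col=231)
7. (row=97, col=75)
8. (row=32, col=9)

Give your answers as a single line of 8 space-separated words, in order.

(77,76): row=0b1001101, col=0b1001100, row AND col = 0b1001100 = 76; 76 == 76 -> filled
(15,11): row=0b1111, col=0b1011, row AND col = 0b1011 = 11; 11 == 11 -> filled
(23,-3): col outside [0, 23] -> not filled
(84,6): row=0b1010100, col=0b110, row AND col = 0b100 = 4; 4 != 6 -> empty
(231,192): row=0b11100111, col=0b11000000, row AND col = 0b11000000 = 192; 192 == 192 -> filled
(229,231): col outside [0, 229] -> not filled
(97,75): row=0b1100001, col=0b1001011, row AND col = 0b1000001 = 65; 65 != 75 -> empty
(32,9): row=0b100000, col=0b1001, row AND col = 0b0 = 0; 0 != 9 -> empty

Answer: yes yes no no yes no no no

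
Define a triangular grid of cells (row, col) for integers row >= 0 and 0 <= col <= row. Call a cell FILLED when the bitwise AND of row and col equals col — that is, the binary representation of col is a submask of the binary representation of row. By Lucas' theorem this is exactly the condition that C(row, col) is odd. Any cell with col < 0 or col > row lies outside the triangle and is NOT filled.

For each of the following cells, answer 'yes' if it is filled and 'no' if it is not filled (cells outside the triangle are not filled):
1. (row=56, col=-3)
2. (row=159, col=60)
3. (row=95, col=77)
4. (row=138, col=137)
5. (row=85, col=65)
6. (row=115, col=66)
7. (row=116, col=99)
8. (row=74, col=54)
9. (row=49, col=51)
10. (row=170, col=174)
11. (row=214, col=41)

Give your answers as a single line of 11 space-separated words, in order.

Answer: no no yes no yes yes no no no no no

Derivation:
(56,-3): col outside [0, 56] -> not filled
(159,60): row=0b10011111, col=0b111100, row AND col = 0b11100 = 28; 28 != 60 -> empty
(95,77): row=0b1011111, col=0b1001101, row AND col = 0b1001101 = 77; 77 == 77 -> filled
(138,137): row=0b10001010, col=0b10001001, row AND col = 0b10001000 = 136; 136 != 137 -> empty
(85,65): row=0b1010101, col=0b1000001, row AND col = 0b1000001 = 65; 65 == 65 -> filled
(115,66): row=0b1110011, col=0b1000010, row AND col = 0b1000010 = 66; 66 == 66 -> filled
(116,99): row=0b1110100, col=0b1100011, row AND col = 0b1100000 = 96; 96 != 99 -> empty
(74,54): row=0b1001010, col=0b110110, row AND col = 0b10 = 2; 2 != 54 -> empty
(49,51): col outside [0, 49] -> not filled
(170,174): col outside [0, 170] -> not filled
(214,41): row=0b11010110, col=0b101001, row AND col = 0b0 = 0; 0 != 41 -> empty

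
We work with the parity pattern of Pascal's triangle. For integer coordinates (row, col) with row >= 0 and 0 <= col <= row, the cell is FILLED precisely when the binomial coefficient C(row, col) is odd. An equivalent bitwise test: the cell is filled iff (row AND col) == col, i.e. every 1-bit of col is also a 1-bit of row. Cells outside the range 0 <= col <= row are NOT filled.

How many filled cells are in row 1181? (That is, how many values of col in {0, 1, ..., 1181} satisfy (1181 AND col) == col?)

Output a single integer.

1181 in binary = 10010011101
popcount(1181) = number of 1-bits in 10010011101 = 6
A col c satisfies (1181 AND c) == c iff every set bit of c is also set in 1181; each of the 6 set bits of 1181 can independently be on or off in c.
count = 2^6 = 64

Answer: 64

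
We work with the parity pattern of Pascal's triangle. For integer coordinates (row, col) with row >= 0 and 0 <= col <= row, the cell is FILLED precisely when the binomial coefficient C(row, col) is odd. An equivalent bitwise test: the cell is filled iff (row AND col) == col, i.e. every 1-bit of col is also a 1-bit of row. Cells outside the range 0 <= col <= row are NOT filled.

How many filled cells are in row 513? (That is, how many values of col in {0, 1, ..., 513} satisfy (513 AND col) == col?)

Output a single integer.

513 in binary = 1000000001
popcount(513) = number of 1-bits in 1000000001 = 2
A col c satisfies (513 AND c) == c iff every set bit of c is also set in 513; each of the 2 set bits of 513 can independently be on or off in c.
count = 2^2 = 4

Answer: 4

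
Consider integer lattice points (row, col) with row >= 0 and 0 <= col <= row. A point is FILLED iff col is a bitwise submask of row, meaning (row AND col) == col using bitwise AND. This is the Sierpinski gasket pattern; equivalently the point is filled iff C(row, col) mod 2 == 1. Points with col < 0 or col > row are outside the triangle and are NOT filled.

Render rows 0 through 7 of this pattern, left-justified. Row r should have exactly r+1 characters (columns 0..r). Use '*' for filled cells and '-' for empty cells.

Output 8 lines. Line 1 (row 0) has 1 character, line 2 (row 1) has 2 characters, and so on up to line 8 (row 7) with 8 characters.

Answer: *
**
*-*
****
*---*
**--**
*-*-*-*
********

Derivation:
r0=0: *
r1=1: **
r2=10: *-*
r3=11: ****
r4=100: *---*
r5=101: **--**
r6=110: *-*-*-*
r7=111: ********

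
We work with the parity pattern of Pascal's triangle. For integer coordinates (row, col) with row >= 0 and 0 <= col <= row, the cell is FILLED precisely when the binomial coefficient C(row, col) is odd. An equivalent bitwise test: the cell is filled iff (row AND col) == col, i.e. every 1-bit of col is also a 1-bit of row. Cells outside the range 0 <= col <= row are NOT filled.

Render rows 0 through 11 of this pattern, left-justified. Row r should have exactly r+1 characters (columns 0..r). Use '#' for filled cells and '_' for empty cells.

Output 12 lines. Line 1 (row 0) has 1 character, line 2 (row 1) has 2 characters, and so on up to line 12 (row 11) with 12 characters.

Answer: #
##
#_#
####
#___#
##__##
#_#_#_#
########
#_______#
##______##
#_#_____#_#
####____####

Derivation:
r0=0: #
r1=1: ##
r2=10: #_#
r3=11: ####
r4=100: #___#
r5=101: ##__##
r6=110: #_#_#_#
r7=111: ########
r8=1000: #_______#
r9=1001: ##______##
r10=1010: #_#_____#_#
r11=1011: ####____####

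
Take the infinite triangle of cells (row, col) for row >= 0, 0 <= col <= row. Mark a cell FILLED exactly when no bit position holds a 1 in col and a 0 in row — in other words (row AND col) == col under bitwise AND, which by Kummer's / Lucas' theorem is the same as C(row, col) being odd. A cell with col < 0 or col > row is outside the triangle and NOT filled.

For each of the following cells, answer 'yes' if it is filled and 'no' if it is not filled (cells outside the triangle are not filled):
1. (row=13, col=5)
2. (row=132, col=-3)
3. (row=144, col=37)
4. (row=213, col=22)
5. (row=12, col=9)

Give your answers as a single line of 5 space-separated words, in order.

Answer: yes no no no no

Derivation:
(13,5): row=0b1101, col=0b101, row AND col = 0b101 = 5; 5 == 5 -> filled
(132,-3): col outside [0, 132] -> not filled
(144,37): row=0b10010000, col=0b100101, row AND col = 0b0 = 0; 0 != 37 -> empty
(213,22): row=0b11010101, col=0b10110, row AND col = 0b10100 = 20; 20 != 22 -> empty
(12,9): row=0b1100, col=0b1001, row AND col = 0b1000 = 8; 8 != 9 -> empty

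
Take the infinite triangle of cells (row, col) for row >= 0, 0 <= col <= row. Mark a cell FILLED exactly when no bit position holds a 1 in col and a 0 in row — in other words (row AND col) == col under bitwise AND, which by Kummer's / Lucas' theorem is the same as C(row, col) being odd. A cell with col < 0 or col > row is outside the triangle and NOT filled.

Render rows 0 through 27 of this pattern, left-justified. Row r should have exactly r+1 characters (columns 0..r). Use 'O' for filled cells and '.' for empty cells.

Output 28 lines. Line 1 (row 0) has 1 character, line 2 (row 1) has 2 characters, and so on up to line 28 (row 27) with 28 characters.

Answer: O
OO
O.O
OOOO
O...O
OO..OO
O.O.O.O
OOOOOOOO
O.......O
OO......OO
O.O.....O.O
OOOO....OOOO
O...O...O...O
OO..OO..OO..OO
O.O.O.O.O.O.O.O
OOOOOOOOOOOOOOOO
O...............O
OO..............OO
O.O.............O.O
OOOO............OOOO
O...O...........O...O
OO..OO..........OO..OO
O.O.O.O.........O.O.O.O
OOOOOOOO........OOOOOOOO
O.......O.......O.......O
OO......OO......OO......OO
O.O.....O.O.....O.O.....O.O
OOOO....OOOO....OOOO....OOOO

Derivation:
r0=0: O
r1=1: OO
r2=10: O.O
r3=11: OOOO
r4=100: O...O
r5=101: OO..OO
r6=110: O.O.O.O
r7=111: OOOOOOOO
r8=1000: O.......O
r9=1001: OO......OO
r10=1010: O.O.....O.O
r11=1011: OOOO....OOOO
r12=1100: O...O...O...O
r13=1101: OO..OO..OO..OO
r14=1110: O.O.O.O.O.O.O.O
r15=1111: OOOOOOOOOOOOOOOO
r16=10000: O...............O
r17=10001: OO..............OO
r18=10010: O.O.............O.O
r19=10011: OOOO............OOOO
r20=10100: O...O...........O...O
r21=10101: OO..OO..........OO..OO
r22=10110: O.O.O.O.........O.O.O.O
r23=10111: OOOOOOOO........OOOOOOOO
r24=11000: O.......O.......O.......O
r25=11001: OO......OO......OO......OO
r26=11010: O.O.....O.O.....O.O.....O.O
r27=11011: OOOO....OOOO....OOOO....OOOO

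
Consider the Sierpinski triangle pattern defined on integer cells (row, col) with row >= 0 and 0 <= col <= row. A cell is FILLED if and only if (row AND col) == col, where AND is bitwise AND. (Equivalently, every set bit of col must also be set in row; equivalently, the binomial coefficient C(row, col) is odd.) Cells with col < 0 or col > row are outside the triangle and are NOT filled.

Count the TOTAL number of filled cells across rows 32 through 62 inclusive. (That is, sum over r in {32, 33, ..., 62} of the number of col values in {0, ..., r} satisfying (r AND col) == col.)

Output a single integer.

Answer: 422

Derivation:
r32=100000 pc1: +2 =2
r33=100001 pc2: +4 =6
r34=100010 pc2: +4 =10
r35=100011 pc3: +8 =18
r36=100100 pc2: +4 =22
r37=100101 pc3: +8 =30
r38=100110 pc3: +8 =38
r39=100111 pc4: +16 =54
r40=101000 pc2: +4 =58
r41=101001 pc3: +8 =66
r42=101010 pc3: +8 =74
r43=101011 pc4: +16 =90
r44=101100 pc3: +8 =98
r45=101101 pc4: +16 =114
r46=101110 pc4: +16 =130
r47=101111 pc5: +32 =162
r48=110000 pc2: +4 =166
r49=110001 pc3: +8 =174
r50=110010 pc3: +8 =182
r51=110011 pc4: +16 =198
r52=110100 pc3: +8 =206
r53=110101 pc4: +16 =222
r54=110110 pc4: +16 =238
r55=110111 pc5: +32 =270
r56=111000 pc3: +8 =278
r57=111001 pc4: +16 =294
r58=111010 pc4: +16 =310
r59=111011 pc5: +32 =342
r60=111100 pc4: +16 =358
r61=111101 pc5: +32 =390
r62=111110 pc5: +32 =422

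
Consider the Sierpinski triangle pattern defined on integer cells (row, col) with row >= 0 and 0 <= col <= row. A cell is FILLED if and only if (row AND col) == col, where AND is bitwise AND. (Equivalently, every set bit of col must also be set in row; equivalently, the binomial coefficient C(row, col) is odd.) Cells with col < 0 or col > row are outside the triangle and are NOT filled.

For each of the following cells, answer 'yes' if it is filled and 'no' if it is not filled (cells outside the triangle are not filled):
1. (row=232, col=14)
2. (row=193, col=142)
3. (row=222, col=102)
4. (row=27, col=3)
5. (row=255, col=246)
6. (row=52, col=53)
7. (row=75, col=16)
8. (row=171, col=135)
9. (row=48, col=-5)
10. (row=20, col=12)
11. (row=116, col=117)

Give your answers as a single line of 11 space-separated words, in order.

Answer: no no no yes yes no no no no no no

Derivation:
(232,14): row=0b11101000, col=0b1110, row AND col = 0b1000 = 8; 8 != 14 -> empty
(193,142): row=0b11000001, col=0b10001110, row AND col = 0b10000000 = 128; 128 != 142 -> empty
(222,102): row=0b11011110, col=0b1100110, row AND col = 0b1000110 = 70; 70 != 102 -> empty
(27,3): row=0b11011, col=0b11, row AND col = 0b11 = 3; 3 == 3 -> filled
(255,246): row=0b11111111, col=0b11110110, row AND col = 0b11110110 = 246; 246 == 246 -> filled
(52,53): col outside [0, 52] -> not filled
(75,16): row=0b1001011, col=0b10000, row AND col = 0b0 = 0; 0 != 16 -> empty
(171,135): row=0b10101011, col=0b10000111, row AND col = 0b10000011 = 131; 131 != 135 -> empty
(48,-5): col outside [0, 48] -> not filled
(20,12): row=0b10100, col=0b1100, row AND col = 0b100 = 4; 4 != 12 -> empty
(116,117): col outside [0, 116] -> not filled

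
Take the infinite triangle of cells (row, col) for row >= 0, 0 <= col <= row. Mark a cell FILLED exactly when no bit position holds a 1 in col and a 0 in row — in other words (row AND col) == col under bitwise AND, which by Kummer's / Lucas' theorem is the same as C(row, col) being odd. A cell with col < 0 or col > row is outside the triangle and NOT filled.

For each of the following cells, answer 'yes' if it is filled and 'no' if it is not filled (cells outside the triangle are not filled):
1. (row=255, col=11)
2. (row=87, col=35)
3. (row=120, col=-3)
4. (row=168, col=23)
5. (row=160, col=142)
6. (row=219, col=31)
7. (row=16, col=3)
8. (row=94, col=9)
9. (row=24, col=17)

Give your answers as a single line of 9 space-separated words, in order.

(255,11): row=0b11111111, col=0b1011, row AND col = 0b1011 = 11; 11 == 11 -> filled
(87,35): row=0b1010111, col=0b100011, row AND col = 0b11 = 3; 3 != 35 -> empty
(120,-3): col outside [0, 120] -> not filled
(168,23): row=0b10101000, col=0b10111, row AND col = 0b0 = 0; 0 != 23 -> empty
(160,142): row=0b10100000, col=0b10001110, row AND col = 0b10000000 = 128; 128 != 142 -> empty
(219,31): row=0b11011011, col=0b11111, row AND col = 0b11011 = 27; 27 != 31 -> empty
(16,3): row=0b10000, col=0b11, row AND col = 0b0 = 0; 0 != 3 -> empty
(94,9): row=0b1011110, col=0b1001, row AND col = 0b1000 = 8; 8 != 9 -> empty
(24,17): row=0b11000, col=0b10001, row AND col = 0b10000 = 16; 16 != 17 -> empty

Answer: yes no no no no no no no no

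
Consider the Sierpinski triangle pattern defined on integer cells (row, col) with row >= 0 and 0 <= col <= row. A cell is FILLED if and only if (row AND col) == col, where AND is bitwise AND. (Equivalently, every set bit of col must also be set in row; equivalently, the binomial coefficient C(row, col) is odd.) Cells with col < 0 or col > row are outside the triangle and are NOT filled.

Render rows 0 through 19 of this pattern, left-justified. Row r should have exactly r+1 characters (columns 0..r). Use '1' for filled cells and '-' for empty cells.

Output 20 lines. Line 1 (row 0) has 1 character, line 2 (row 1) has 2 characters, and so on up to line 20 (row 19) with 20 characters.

Answer: 1
11
1-1
1111
1---1
11--11
1-1-1-1
11111111
1-------1
11------11
1-1-----1-1
1111----1111
1---1---1---1
11--11--11--11
1-1-1-1-1-1-1-1
1111111111111111
1---------------1
11--------------11
1-1-------------1-1
1111------------1111

Derivation:
r0=0: 1
r1=1: 11
r2=10: 1-1
r3=11: 1111
r4=100: 1---1
r5=101: 11--11
r6=110: 1-1-1-1
r7=111: 11111111
r8=1000: 1-------1
r9=1001: 11------11
r10=1010: 1-1-----1-1
r11=1011: 1111----1111
r12=1100: 1---1---1---1
r13=1101: 11--11--11--11
r14=1110: 1-1-1-1-1-1-1-1
r15=1111: 1111111111111111
r16=10000: 1---------------1
r17=10001: 11--------------11
r18=10010: 1-1-------------1-1
r19=10011: 1111------------1111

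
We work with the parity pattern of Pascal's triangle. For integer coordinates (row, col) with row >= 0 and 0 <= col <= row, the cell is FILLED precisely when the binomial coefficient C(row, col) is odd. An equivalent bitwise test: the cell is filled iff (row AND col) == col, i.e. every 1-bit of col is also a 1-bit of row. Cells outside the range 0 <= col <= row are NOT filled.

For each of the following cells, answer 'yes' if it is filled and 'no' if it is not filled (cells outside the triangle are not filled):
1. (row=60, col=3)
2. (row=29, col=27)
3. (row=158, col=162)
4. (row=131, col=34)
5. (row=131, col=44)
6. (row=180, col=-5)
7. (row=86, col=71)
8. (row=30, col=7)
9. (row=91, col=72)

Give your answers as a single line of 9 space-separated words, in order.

Answer: no no no no no no no no yes

Derivation:
(60,3): row=0b111100, col=0b11, row AND col = 0b0 = 0; 0 != 3 -> empty
(29,27): row=0b11101, col=0b11011, row AND col = 0b11001 = 25; 25 != 27 -> empty
(158,162): col outside [0, 158] -> not filled
(131,34): row=0b10000011, col=0b100010, row AND col = 0b10 = 2; 2 != 34 -> empty
(131,44): row=0b10000011, col=0b101100, row AND col = 0b0 = 0; 0 != 44 -> empty
(180,-5): col outside [0, 180] -> not filled
(86,71): row=0b1010110, col=0b1000111, row AND col = 0b1000110 = 70; 70 != 71 -> empty
(30,7): row=0b11110, col=0b111, row AND col = 0b110 = 6; 6 != 7 -> empty
(91,72): row=0b1011011, col=0b1001000, row AND col = 0b1001000 = 72; 72 == 72 -> filled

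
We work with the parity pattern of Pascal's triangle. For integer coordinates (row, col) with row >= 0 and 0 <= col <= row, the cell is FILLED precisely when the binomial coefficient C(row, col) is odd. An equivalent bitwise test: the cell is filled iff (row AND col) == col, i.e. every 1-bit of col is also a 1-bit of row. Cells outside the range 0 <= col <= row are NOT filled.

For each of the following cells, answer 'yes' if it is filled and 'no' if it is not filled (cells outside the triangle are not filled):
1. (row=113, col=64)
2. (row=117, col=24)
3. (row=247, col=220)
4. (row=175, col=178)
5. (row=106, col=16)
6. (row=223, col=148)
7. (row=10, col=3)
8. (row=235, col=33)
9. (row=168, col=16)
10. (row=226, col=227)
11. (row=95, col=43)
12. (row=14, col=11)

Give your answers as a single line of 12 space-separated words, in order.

(113,64): row=0b1110001, col=0b1000000, row AND col = 0b1000000 = 64; 64 == 64 -> filled
(117,24): row=0b1110101, col=0b11000, row AND col = 0b10000 = 16; 16 != 24 -> empty
(247,220): row=0b11110111, col=0b11011100, row AND col = 0b11010100 = 212; 212 != 220 -> empty
(175,178): col outside [0, 175] -> not filled
(106,16): row=0b1101010, col=0b10000, row AND col = 0b0 = 0; 0 != 16 -> empty
(223,148): row=0b11011111, col=0b10010100, row AND col = 0b10010100 = 148; 148 == 148 -> filled
(10,3): row=0b1010, col=0b11, row AND col = 0b10 = 2; 2 != 3 -> empty
(235,33): row=0b11101011, col=0b100001, row AND col = 0b100001 = 33; 33 == 33 -> filled
(168,16): row=0b10101000, col=0b10000, row AND col = 0b0 = 0; 0 != 16 -> empty
(226,227): col outside [0, 226] -> not filled
(95,43): row=0b1011111, col=0b101011, row AND col = 0b1011 = 11; 11 != 43 -> empty
(14,11): row=0b1110, col=0b1011, row AND col = 0b1010 = 10; 10 != 11 -> empty

Answer: yes no no no no yes no yes no no no no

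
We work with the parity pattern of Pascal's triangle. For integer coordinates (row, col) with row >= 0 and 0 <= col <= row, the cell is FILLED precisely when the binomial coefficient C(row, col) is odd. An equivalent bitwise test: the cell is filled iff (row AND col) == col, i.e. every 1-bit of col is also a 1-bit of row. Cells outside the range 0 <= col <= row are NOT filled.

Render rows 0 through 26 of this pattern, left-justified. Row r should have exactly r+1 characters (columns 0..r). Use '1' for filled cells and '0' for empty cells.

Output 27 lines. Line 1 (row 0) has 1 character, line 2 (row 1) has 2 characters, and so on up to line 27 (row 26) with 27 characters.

Answer: 1
11
101
1111
10001
110011
1010101
11111111
100000001
1100000011
10100000101
111100001111
1000100010001
11001100110011
101010101010101
1111111111111111
10000000000000001
110000000000000011
1010000000000000101
11110000000000001111
100010000000000010001
1100110000000000110011
10101010000000001010101
111111110000000011111111
1000000010000000100000001
11000000110000001100000011
101000001010000010100000101

Derivation:
r0=0: 1
r1=1: 11
r2=10: 101
r3=11: 1111
r4=100: 10001
r5=101: 110011
r6=110: 1010101
r7=111: 11111111
r8=1000: 100000001
r9=1001: 1100000011
r10=1010: 10100000101
r11=1011: 111100001111
r12=1100: 1000100010001
r13=1101: 11001100110011
r14=1110: 101010101010101
r15=1111: 1111111111111111
r16=10000: 10000000000000001
r17=10001: 110000000000000011
r18=10010: 1010000000000000101
r19=10011: 11110000000000001111
r20=10100: 100010000000000010001
r21=10101: 1100110000000000110011
r22=10110: 10101010000000001010101
r23=10111: 111111110000000011111111
r24=11000: 1000000010000000100000001
r25=11001: 11000000110000001100000011
r26=11010: 101000001010000010100000101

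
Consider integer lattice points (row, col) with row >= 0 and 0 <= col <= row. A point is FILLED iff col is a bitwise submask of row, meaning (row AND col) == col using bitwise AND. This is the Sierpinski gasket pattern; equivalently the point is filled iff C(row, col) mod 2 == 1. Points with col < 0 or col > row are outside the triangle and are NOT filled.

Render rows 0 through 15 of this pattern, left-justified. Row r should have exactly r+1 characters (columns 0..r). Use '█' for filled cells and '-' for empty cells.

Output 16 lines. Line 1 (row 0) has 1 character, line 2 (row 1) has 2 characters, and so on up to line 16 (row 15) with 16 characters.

r0=0: █
r1=1: ██
r2=10: █-█
r3=11: ████
r4=100: █---█
r5=101: ██--██
r6=110: █-█-█-█
r7=111: ████████
r8=1000: █-------█
r9=1001: ██------██
r10=1010: █-█-----█-█
r11=1011: ████----████
r12=1100: █---█---█---█
r13=1101: ██--██--██--██
r14=1110: █-█-█-█-█-█-█-█
r15=1111: ████████████████

Answer: █
██
█-█
████
█---█
██--██
█-█-█-█
████████
█-------█
██------██
█-█-----█-█
████----████
█---█---█---█
██--██--██--██
█-█-█-█-█-█-█-█
████████████████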